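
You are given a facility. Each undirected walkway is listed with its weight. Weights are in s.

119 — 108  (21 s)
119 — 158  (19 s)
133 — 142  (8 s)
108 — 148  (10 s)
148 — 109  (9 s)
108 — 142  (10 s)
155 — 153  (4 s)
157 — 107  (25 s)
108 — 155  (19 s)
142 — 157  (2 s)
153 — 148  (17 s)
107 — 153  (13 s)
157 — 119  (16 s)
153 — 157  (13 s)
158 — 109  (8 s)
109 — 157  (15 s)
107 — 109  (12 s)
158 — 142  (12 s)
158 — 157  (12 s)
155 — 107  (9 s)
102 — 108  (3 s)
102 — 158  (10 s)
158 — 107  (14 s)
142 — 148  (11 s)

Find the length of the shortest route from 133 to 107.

34 s

Candidate routes:
133 - 142 - 157 - 107: 8+2+25 = 35
133 - 142 - 158 - 107: 8+12+14 = 34
Cheapest is 133 - 142 - 158 - 107 at 34 s.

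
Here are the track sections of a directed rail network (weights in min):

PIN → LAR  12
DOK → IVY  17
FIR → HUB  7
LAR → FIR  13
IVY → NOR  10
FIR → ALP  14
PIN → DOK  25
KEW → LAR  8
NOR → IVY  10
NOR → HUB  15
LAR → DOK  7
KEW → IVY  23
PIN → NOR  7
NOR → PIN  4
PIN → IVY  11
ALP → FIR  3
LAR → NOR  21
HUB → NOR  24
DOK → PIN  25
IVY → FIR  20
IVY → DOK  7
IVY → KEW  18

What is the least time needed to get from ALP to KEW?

62 min

Settle nodes by increasing distance from ALP:
ALP: 0
FIR: 3  (via ALP)
HUB: 10  (via FIR)
NOR: 34  (via HUB)
PIN: 38  (via NOR)
IVY: 44  (via NOR)
LAR: 50  (via PIN)
DOK: 51  (via IVY)
KEW: 62  (via IVY)
Shortest route: ALP–FIR–HUB–NOR–IVY–KEW = 62 min.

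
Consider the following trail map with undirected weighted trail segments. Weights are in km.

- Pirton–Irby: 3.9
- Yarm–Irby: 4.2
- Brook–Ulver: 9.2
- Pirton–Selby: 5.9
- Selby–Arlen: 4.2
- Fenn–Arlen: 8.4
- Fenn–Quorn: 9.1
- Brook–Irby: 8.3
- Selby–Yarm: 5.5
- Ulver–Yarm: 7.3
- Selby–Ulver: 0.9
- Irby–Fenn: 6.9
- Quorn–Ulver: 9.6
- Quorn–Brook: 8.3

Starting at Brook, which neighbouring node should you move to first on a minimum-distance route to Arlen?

Ulver

Compare a few routes:
Brook–Irby–Yarm–Selby–Arlen: 8.3+4.2+5.5+4.2 = 22.2
Brook–Irby–Pirton–Selby–Arlen: 8.3+3.9+5.9+4.2 = 22.3
Brook–Ulver–Selby–Arlen: 9.2+0.9+4.2 = 14.3
Cheapest is Brook–Ulver–Selby–Arlen at 14.3 km.
So from Brook the first move is to Ulver.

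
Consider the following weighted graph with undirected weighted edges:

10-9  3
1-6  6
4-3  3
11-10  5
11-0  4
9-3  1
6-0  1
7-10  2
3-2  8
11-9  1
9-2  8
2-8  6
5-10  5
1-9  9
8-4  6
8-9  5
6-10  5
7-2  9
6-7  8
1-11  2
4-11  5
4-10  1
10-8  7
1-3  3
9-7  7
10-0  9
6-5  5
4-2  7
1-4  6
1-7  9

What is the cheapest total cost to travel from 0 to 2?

13

Enumerating some paths:
0 - 6 - 10 - 4 - 2: 1+5+1+7 = 14
0 - 11 - 9 - 3 - 2: 4+1+1+8 = 14
0 - 11 - 9 - 2: 4+1+8 = 13
The minimum is 13 via 0 - 11 - 9 - 2.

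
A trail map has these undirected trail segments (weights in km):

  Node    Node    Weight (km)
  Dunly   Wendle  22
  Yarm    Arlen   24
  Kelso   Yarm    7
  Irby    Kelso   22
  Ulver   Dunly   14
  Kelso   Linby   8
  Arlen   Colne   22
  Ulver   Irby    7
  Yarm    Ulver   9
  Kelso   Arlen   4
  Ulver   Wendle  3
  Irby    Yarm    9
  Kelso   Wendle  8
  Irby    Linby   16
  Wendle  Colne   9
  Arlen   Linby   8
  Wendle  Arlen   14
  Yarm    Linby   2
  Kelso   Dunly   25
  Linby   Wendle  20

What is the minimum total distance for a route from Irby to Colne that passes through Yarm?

Shortest Irby→Yarm: Irby → Yarm = 9
Best Yarm to Colne: Yarm → Ulver → Wendle → Colne costing 21
Total via Yarm: 9 + 21 = 30 km.

30 km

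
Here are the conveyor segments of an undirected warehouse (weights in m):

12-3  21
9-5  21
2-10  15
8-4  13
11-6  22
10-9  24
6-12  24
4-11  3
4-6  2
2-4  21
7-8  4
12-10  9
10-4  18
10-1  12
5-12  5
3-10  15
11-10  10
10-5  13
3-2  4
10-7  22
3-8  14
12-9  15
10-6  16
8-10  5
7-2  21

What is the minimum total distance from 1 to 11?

Running Dijkstra from 1:
1: 0
10: 12  (via 1)
8: 17  (via 10)
7: 21  (via 8)
12: 21  (via 10)
11: 22  (via 10)
Shortest route: 1 → 10 → 11 = 22 m.

22 m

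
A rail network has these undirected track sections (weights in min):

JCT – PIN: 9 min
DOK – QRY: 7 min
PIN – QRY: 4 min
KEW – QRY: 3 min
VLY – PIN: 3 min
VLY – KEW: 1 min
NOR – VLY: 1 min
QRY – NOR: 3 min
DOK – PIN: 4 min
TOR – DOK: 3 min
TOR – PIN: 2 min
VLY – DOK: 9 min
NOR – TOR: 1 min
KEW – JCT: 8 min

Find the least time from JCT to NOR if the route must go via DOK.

17 min

Best JCT to DOK: JCT–PIN–DOK costing 13
Best DOK to NOR: DOK–TOR–NOR costing 4
Total via DOK: 13 + 4 = 17 min.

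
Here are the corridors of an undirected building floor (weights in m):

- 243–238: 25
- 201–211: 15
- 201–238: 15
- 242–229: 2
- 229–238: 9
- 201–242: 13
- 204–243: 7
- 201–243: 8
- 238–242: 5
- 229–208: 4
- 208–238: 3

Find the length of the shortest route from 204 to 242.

Candidate routes:
204–243–238–242: 7+25+5 = 37
204–243–201–238–242: 7+8+15+5 = 35
204–243–201–242: 7+8+13 = 28
Cheapest is 204–243–201–242 at 28 m.

28 m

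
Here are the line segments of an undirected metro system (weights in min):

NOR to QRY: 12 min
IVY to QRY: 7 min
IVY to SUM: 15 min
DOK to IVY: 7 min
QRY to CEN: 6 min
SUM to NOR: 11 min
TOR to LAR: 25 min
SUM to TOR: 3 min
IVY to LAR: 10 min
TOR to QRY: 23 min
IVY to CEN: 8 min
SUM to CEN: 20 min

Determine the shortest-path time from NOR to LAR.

29 min

Enumerating some paths:
NOR → QRY → IVY → LAR: 12+7+10 = 29
NOR → SUM → IVY → LAR: 11+15+10 = 36
NOR → QRY → CEN → IVY → LAR: 12+6+8+10 = 36
The minimum is 29 min via NOR → QRY → IVY → LAR.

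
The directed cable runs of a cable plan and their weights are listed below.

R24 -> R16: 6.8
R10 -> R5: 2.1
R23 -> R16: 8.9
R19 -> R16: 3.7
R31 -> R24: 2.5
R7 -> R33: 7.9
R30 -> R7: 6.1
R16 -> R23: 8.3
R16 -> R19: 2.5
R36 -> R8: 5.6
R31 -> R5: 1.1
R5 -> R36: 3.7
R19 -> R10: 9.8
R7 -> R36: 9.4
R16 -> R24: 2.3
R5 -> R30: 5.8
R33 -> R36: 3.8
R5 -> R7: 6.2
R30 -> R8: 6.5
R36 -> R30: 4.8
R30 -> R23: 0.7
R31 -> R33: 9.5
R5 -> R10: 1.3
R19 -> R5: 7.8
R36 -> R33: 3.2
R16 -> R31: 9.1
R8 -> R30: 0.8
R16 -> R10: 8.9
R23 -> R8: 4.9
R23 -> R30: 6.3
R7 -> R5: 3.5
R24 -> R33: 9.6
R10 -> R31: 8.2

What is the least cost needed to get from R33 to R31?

Candidate routes:
R33–R36–R8–R30–R7–R5–R10–R31: 3.8+5.6+0.8+6.1+3.5+1.3+8.2 = 29.3
R33–R36–R30–R7–R5–R10–R31: 3.8+4.8+6.1+3.5+1.3+8.2 = 27.7
R33–R36–R8–R30–R23–R16–R31: 3.8+5.6+0.8+0.7+8.9+9.1 = 28.9
R33–R36–R30–R23–R16–R31: 3.8+4.8+0.7+8.9+9.1 = 27.3
The minimum is 27.3 via R33–R36–R30–R23–R16–R31.

27.3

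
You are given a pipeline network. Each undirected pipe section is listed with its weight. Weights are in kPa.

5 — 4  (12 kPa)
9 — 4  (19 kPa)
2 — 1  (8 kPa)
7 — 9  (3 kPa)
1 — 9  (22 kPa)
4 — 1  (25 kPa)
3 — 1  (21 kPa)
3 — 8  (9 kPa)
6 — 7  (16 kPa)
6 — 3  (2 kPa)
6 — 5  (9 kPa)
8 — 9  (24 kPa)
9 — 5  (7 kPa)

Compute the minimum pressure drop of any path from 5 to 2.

Settle nodes by increasing distance from 5:
5: 0
9: 7  (via 5)
6: 9  (via 5)
7: 10  (via 9)
3: 11  (via 6)
4: 12  (via 5)
8: 20  (via 3)
1: 29  (via 9)
2: 37  (via 1)
Shortest route: 5 → 9 → 1 → 2 = 37 kPa.

37 kPa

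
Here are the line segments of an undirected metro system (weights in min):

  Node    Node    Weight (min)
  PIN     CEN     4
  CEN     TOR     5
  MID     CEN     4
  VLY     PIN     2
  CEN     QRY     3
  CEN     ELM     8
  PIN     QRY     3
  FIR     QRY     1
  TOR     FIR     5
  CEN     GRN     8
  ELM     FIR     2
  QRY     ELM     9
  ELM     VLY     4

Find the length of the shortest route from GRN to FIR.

Settle nodes by increasing distance from GRN:
GRN: 0
CEN: 8  (via GRN)
QRY: 11  (via CEN)
MID: 12  (via CEN)
FIR: 12  (via QRY)
Shortest route: GRN → CEN → QRY → FIR = 12 min.

12 min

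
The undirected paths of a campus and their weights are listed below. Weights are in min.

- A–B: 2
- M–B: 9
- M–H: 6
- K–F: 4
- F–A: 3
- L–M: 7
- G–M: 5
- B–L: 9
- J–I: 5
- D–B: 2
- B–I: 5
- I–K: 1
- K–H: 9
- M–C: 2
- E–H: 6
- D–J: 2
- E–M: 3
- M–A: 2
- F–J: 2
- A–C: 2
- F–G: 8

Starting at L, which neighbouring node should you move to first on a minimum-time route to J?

Enumerating some paths:
L–B–D–J: 9+2+2 = 13
L–M–A–F–J: 7+2+3+2 = 14
The minimum is 13 min via L–B–D–J.
So from L the first move is to B.

B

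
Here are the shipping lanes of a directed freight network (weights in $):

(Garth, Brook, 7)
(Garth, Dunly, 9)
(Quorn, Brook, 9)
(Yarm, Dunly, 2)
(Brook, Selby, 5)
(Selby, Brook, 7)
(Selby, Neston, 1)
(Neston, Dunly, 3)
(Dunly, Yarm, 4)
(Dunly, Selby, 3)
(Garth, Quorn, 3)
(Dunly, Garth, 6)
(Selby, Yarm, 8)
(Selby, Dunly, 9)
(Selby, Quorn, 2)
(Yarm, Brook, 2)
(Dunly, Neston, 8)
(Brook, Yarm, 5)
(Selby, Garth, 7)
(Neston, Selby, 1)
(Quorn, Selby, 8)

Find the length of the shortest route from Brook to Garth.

$12

Settle nodes by increasing distance from Brook:
Brook: 0
Yarm: 5  (via Brook)
Selby: 5  (via Brook)
Neston: 6  (via Selby)
Quorn: 7  (via Selby)
Dunly: 7  (via Yarm)
Garth: 12  (via Selby)
Shortest route: Brook → Selby → Garth = $12.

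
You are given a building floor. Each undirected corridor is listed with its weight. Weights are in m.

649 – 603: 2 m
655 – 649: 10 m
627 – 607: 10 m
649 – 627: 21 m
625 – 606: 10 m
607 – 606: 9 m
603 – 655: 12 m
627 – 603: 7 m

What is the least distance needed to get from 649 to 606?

Settle nodes by increasing distance from 649:
649: 0
603: 2  (via 649)
627: 9  (via 603)
655: 10  (via 649)
607: 19  (via 627)
606: 28  (via 607)
Shortest route: 649–603–627–607–606 = 28 m.

28 m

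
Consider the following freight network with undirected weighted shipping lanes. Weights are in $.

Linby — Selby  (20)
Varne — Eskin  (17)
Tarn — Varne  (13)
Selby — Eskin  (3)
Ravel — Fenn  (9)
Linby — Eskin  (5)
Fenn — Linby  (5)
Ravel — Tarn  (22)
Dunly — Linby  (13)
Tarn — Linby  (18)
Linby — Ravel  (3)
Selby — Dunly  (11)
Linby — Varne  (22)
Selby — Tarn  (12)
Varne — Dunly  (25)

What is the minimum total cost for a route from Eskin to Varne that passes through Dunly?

$39

Shortest Eskin→Dunly: Eskin → Selby → Dunly = 14
Shortest Dunly→Varne: Dunly → Varne = 25
Total via Dunly: 14 + 25 = $39.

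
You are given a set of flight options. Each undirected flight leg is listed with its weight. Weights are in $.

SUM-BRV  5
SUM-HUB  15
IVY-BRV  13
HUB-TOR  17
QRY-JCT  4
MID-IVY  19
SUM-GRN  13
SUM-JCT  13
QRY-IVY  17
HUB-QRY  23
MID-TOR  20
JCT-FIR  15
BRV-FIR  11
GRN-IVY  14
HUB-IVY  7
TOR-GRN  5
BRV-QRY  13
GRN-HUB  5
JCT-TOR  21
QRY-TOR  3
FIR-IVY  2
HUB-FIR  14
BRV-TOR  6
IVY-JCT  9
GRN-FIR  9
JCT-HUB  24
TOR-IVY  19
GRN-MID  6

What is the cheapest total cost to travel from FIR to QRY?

Compare a few routes:
FIR → GRN → TOR → QRY: 9+5+3 = 17
FIR → IVY → JCT → QRY: 2+9+4 = 15
FIR → JCT → QRY: 15+4 = 19
The minimum is $15 via FIR → IVY → JCT → QRY.

$15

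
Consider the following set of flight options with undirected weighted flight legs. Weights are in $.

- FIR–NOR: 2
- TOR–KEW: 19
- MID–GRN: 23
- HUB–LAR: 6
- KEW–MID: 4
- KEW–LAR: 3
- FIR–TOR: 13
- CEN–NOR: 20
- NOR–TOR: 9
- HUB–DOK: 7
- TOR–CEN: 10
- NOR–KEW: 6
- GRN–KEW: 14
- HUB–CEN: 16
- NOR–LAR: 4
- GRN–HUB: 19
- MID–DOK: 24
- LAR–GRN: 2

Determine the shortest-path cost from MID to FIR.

Compare a few routes:
MID → KEW → LAR → NOR → FIR: 4+3+4+2 = 13
MID → KEW → GRN → LAR → NOR → FIR: 4+14+2+4+2 = 26
MID → KEW → NOR → FIR: 4+6+2 = 12
Cheapest is MID → KEW → NOR → FIR at $12.

$12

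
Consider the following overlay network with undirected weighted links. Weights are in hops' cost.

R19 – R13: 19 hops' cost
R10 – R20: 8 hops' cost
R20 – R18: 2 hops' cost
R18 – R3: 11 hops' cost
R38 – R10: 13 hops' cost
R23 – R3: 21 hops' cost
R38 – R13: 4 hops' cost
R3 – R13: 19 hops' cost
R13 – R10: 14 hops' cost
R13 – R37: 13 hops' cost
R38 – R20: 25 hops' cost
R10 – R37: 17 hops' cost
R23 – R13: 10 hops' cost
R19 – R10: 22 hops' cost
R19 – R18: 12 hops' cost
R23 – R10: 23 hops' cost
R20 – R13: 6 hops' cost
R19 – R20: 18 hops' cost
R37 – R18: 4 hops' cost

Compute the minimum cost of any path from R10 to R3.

21 hops' cost

Settle nodes by increasing distance from R10:
R10: 0
R20: 8  (via R10)
R18: 10  (via R20)
R38: 13  (via R10)
R37: 14  (via R18)
R13: 14  (via R10)
R3: 21  (via R18)
Shortest route: R10–R20–R18–R3 = 21 hops' cost.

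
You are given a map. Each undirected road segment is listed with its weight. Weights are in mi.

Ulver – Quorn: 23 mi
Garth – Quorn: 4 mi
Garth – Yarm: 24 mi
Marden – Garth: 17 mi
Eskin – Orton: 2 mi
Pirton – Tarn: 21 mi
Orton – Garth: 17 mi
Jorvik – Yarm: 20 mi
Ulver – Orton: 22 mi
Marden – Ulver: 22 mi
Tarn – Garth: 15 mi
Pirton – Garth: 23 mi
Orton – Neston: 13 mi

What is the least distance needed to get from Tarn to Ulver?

Settle nodes by increasing distance from Tarn:
Tarn: 0
Garth: 15  (via Tarn)
Quorn: 19  (via Garth)
Pirton: 21  (via Tarn)
Orton: 32  (via Garth)
Marden: 32  (via Garth)
Eskin: 34  (via Orton)
Yarm: 39  (via Garth)
Ulver: 42  (via Quorn)
Shortest route: Tarn–Garth–Quorn–Ulver = 42 mi.

42 mi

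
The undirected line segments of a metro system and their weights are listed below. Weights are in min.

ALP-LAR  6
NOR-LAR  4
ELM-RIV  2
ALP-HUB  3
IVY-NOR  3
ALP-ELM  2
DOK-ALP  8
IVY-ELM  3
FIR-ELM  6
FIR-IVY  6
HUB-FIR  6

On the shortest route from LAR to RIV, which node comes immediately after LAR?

Candidate routes:
LAR → NOR → IVY → ELM → RIV: 4+3+3+2 = 12
LAR → ALP → ELM → RIV: 6+2+2 = 10
The minimum is 10 min via LAR → ALP → ELM → RIV.
So from LAR the first move is to ALP.

ALP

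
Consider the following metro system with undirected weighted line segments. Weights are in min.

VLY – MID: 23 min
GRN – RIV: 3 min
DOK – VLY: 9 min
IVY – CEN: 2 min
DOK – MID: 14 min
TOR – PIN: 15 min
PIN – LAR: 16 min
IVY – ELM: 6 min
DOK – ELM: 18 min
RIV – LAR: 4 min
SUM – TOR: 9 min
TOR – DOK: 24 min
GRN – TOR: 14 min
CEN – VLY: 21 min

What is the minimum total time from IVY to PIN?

63 min

Candidate routes:
IVY–CEN–VLY–DOK–TOR–PIN: 2+21+9+24+15 = 71
IVY–ELM–DOK–TOR–PIN: 6+18+24+15 = 63
Cheapest is IVY–ELM–DOK–TOR–PIN at 63 min.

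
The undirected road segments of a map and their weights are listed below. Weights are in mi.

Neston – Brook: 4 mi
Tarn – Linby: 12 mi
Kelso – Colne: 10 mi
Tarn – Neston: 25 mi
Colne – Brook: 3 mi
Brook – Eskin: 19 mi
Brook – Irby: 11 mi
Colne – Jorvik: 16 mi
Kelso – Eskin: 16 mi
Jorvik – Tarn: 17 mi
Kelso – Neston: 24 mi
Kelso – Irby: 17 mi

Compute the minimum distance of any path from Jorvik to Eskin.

Enumerating some paths:
Jorvik–Colne–Kelso–Eskin: 16+10+16 = 42
Jorvik–Colne–Brook–Eskin: 16+3+19 = 38
Jorvik–Colne–Brook–Neston–Kelso–Eskin: 16+3+4+24+16 = 63
Jorvik–Colne–Brook–Irby–Kelso–Eskin: 16+3+11+17+16 = 63
The minimum is 38 mi via Jorvik–Colne–Brook–Eskin.

38 mi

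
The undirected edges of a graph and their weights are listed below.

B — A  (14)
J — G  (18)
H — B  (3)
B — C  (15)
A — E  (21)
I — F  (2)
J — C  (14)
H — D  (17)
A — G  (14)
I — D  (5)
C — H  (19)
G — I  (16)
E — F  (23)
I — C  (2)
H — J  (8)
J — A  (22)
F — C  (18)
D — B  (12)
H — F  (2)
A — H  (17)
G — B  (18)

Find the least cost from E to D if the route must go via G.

Shortest E→G: E → A → G = 35
Best G to D: G → I → D costing 21
Total via G: 35 + 21 = 56.

56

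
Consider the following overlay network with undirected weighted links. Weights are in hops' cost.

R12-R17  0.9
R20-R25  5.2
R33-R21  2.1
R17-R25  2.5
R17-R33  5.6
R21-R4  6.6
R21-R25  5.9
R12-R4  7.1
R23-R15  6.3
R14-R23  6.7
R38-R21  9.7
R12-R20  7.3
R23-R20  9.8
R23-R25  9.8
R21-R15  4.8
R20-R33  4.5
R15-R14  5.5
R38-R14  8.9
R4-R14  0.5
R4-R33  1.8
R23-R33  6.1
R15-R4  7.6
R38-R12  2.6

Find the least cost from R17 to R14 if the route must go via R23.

18.4 hops' cost

Shortest R17→R23: R17–R33–R23 = 11.7
Shortest R23→R14: R23–R14 = 6.7
Total via R23: 11.7 + 6.7 = 18.4 hops' cost.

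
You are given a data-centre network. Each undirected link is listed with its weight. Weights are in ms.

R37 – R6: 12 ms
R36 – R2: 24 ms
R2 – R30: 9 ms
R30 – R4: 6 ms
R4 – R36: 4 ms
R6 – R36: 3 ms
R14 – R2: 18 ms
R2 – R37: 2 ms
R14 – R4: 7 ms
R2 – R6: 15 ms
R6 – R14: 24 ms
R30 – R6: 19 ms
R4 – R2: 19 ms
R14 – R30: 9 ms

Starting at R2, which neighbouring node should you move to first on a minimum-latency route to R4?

R30

Enumerating some paths:
R2 → R4: 19 = 19
R2 → R30 → R4: 9+6 = 15
Cheapest is R2 → R30 → R4 at 15 ms.
So from R2 the first move is to R30.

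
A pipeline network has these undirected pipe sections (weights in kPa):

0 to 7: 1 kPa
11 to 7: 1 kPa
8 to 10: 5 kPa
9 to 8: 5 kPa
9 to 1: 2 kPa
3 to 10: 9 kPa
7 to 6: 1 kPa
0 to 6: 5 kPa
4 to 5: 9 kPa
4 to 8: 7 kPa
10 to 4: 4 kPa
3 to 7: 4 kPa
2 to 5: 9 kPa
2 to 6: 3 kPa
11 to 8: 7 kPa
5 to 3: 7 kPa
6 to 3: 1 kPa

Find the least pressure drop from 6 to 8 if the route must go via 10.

Shortest 6→10: 6–3–10 = 10
Best 10 to 8: 10–8 costing 5
Total via 10: 10 + 5 = 15 kPa.

15 kPa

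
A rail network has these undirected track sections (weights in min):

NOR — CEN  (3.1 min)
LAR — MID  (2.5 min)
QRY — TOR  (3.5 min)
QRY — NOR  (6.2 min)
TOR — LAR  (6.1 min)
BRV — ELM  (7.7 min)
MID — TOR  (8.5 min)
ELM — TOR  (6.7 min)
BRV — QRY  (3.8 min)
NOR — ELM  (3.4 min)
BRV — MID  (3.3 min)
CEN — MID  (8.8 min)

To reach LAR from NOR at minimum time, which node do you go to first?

Compare a few routes:
NOR → CEN → MID → LAR: 3.1+8.8+2.5 = 14.4
NOR → QRY → TOR → LAR: 6.2+3.5+6.1 = 15.8
NOR → QRY → BRV → MID → LAR: 6.2+3.8+3.3+2.5 = 15.8
The minimum is 14.4 min via NOR → CEN → MID → LAR.
So from NOR the first move is to CEN.

CEN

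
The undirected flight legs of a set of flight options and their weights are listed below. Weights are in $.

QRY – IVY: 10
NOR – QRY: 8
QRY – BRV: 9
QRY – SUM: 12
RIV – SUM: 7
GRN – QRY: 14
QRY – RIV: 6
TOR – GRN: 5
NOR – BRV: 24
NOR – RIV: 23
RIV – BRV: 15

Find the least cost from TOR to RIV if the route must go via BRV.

Shortest TOR→BRV: TOR–GRN–QRY–BRV = 28
Shortest BRV→RIV: BRV–RIV = 15
Total via BRV: 28 + 15 = $43.

$43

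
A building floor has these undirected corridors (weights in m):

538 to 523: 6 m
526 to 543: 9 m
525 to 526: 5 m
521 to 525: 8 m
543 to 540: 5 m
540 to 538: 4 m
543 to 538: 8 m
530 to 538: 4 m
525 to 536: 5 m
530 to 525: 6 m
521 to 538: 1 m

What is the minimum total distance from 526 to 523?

Running Dijkstra from 526:
526: 0
525: 5  (via 526)
543: 9  (via 526)
536: 10  (via 525)
530: 11  (via 525)
521: 13  (via 525)
538: 14  (via 521)
540: 14  (via 543)
523: 20  (via 538)
Shortest route: 526–525–521–538–523 = 20 m.

20 m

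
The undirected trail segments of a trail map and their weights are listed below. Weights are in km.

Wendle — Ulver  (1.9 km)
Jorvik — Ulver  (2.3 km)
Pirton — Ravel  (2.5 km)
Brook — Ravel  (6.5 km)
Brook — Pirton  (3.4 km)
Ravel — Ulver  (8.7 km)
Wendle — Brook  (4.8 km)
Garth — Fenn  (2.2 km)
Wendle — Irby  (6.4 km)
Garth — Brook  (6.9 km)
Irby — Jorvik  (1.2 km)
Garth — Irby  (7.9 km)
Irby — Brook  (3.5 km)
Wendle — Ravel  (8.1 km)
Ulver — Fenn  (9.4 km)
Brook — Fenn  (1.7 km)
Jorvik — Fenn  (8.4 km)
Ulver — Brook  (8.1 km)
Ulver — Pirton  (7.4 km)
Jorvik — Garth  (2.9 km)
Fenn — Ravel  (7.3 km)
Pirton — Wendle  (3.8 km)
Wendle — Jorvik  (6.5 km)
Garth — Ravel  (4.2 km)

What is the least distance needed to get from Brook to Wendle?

4.8 km

Shortest distances from Brook:
Brook: 0
Fenn: 1.7  (via Brook)
Pirton: 3.4  (via Brook)
Irby: 3.5  (via Brook)
Garth: 3.9  (via Fenn)
Jorvik: 4.7  (via Irby)
Wendle: 4.8  (via Brook)
Shortest route: Brook–Wendle = 4.8 km.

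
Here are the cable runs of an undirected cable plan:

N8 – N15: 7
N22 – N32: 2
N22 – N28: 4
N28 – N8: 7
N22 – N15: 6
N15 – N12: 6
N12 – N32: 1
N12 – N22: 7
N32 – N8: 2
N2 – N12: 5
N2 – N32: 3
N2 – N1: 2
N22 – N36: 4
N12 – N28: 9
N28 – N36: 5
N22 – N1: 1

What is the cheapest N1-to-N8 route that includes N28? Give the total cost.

Shortest N1→N28: N1 → N22 → N28 = 5
Shortest N28→N8: N28 → N8 = 7
Total via N28: 5 + 7 = 12.

12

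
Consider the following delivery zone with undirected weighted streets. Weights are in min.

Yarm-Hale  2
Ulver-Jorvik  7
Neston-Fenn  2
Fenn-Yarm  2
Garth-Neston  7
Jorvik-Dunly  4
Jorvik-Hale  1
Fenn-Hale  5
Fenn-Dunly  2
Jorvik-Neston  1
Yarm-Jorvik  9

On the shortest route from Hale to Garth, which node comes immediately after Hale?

Jorvik

Candidate routes:
Hale - Yarm - Fenn - Neston - Garth: 2+2+2+7 = 13
Hale - Jorvik - Neston - Garth: 1+1+7 = 9
Hale - Fenn - Neston - Garth: 5+2+7 = 14
The minimum is 9 min via Hale - Jorvik - Neston - Garth.
So from Hale the first move is to Jorvik.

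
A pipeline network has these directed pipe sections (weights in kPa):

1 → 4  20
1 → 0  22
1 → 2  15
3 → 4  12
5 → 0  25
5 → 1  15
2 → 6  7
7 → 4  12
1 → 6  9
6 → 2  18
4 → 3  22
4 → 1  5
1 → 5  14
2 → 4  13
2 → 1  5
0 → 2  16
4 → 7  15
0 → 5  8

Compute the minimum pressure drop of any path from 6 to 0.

45 kPa

Candidate routes:
6 → 2 → 4 → 1 → 5 → 0: 18+13+5+14+25 = 75
6 → 2 → 1 → 5 → 0: 18+5+14+25 = 62
6 → 2 → 1 → 0: 18+5+22 = 45
6 → 2 → 4 → 1 → 0: 18+13+5+22 = 58
Cheapest is 6 → 2 → 1 → 0 at 45 kPa.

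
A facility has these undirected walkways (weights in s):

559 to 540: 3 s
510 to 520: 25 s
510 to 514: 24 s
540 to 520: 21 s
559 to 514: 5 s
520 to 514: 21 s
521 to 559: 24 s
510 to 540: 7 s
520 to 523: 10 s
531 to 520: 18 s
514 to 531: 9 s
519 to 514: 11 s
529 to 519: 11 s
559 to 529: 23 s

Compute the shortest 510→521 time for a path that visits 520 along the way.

73 s

Shortest 510→520: 510–520 = 25
Shortest 520→521: 520–540–559–521 = 48
Total via 520: 25 + 48 = 73 s.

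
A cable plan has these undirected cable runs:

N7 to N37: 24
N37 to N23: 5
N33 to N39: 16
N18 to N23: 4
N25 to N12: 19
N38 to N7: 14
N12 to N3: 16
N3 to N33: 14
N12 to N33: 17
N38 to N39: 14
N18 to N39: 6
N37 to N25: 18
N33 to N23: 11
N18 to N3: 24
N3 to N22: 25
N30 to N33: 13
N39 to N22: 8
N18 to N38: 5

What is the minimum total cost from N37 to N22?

Running Dijkstra from N37:
N37: 0
N23: 5  (via N37)
N18: 9  (via N23)
N38: 14  (via N18)
N39: 15  (via N18)
N33: 16  (via N23)
N25: 18  (via N37)
N22: 23  (via N39)
Shortest route: N37–N23–N18–N39–N22 = 23.

23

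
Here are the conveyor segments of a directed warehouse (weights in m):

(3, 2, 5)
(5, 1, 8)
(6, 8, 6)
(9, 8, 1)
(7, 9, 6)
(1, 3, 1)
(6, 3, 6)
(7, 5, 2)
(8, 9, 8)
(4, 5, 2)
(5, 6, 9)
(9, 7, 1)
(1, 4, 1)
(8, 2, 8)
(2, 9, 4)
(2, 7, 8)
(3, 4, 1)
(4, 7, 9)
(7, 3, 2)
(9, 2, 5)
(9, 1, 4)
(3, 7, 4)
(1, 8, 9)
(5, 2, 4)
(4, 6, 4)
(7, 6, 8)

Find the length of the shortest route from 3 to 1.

11 m

Running Dijkstra from 3:
3: 0
4: 1  (via 3)
5: 3  (via 4)
7: 4  (via 3)
2: 5  (via 3)
6: 5  (via 4)
9: 9  (via 2)
8: 10  (via 9)
1: 11  (via 5)
Shortest route: 3–4–5–1 = 11 m.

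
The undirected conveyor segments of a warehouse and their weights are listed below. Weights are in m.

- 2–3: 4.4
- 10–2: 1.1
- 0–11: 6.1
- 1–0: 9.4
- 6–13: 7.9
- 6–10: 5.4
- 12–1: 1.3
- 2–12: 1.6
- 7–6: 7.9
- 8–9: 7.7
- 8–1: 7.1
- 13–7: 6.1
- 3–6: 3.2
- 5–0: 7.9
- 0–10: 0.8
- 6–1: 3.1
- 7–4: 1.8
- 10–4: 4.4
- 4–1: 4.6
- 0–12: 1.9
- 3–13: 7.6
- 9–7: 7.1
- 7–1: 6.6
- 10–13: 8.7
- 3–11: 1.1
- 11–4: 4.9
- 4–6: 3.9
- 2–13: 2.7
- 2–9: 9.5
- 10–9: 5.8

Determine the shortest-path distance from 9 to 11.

Running Dijkstra from 9:
9: 0
10: 5.8  (via 9)
0: 6.6  (via 10)
2: 6.9  (via 10)
7: 7.1  (via 9)
8: 7.7  (via 9)
12: 8.5  (via 0)
4: 8.9  (via 7)
13: 9.6  (via 2)
1: 9.8  (via 12)
6: 11.2  (via 10)
3: 11.3  (via 2)
11: 12.4  (via 3)
Shortest route: 9 → 10 → 2 → 3 → 11 = 12.4 m.

12.4 m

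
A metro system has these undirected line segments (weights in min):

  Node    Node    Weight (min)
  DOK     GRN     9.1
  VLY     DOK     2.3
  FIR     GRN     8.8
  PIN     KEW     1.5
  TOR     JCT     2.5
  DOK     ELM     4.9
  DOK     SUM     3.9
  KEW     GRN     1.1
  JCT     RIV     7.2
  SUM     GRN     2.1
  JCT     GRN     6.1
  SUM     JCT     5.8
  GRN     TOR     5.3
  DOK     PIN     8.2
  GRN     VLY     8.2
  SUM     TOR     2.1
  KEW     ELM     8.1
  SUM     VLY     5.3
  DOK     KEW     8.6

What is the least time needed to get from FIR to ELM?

Shortest distances from FIR:
FIR: 0
GRN: 8.8  (via FIR)
KEW: 9.9  (via GRN)
SUM: 10.9  (via GRN)
PIN: 11.4  (via KEW)
TOR: 13  (via SUM)
DOK: 14.8  (via SUM)
JCT: 14.9  (via GRN)
VLY: 16.2  (via SUM)
ELM: 18  (via KEW)
Shortest route: FIR–GRN–KEW–ELM = 18 min.

18 min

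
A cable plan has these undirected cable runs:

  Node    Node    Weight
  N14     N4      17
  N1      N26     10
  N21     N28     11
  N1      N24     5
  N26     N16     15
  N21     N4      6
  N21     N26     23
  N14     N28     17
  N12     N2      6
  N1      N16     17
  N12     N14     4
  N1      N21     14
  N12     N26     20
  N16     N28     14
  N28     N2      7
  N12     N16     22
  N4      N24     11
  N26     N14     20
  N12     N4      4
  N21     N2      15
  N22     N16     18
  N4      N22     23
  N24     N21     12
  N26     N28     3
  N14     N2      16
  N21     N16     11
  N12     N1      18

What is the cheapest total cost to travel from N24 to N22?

Candidate routes:
N24 → N1 → N16 → N22: 5+17+18 = 40
N24 → N21 → N16 → N22: 12+11+18 = 41
N24 → N21 → N4 → N22: 12+6+23 = 41
N24 → N4 → N22: 11+23 = 34
Cheapest is N24 → N4 → N22 at 34.

34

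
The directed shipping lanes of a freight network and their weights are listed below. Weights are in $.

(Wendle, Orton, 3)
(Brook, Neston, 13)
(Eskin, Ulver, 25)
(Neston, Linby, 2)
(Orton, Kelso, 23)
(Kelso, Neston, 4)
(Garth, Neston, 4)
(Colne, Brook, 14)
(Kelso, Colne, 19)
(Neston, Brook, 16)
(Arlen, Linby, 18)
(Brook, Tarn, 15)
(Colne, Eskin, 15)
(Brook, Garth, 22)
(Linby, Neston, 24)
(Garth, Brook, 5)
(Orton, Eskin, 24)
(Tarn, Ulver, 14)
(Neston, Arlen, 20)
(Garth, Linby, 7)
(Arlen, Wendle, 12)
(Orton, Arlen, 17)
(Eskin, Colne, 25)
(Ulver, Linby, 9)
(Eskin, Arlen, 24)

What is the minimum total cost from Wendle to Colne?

$45

Shortest distances from Wendle:
Wendle: 0
Orton: 3  (via Wendle)
Arlen: 20  (via Orton)
Kelso: 26  (via Orton)
Eskin: 27  (via Orton)
Neston: 30  (via Kelso)
Linby: 32  (via Neston)
Colne: 45  (via Kelso)
Shortest route: Wendle → Orton → Kelso → Colne = $45.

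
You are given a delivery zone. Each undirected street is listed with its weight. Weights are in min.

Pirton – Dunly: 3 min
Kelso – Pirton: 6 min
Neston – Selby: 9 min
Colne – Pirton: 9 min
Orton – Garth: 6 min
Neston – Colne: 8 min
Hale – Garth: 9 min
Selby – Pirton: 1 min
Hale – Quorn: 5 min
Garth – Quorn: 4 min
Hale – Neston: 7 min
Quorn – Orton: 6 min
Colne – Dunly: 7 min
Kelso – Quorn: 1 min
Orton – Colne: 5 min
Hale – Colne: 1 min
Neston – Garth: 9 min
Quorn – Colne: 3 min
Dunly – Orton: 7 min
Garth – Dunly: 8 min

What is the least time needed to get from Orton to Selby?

11 min

Compare a few routes:
Orton - Dunly - Pirton - Selby: 7+3+1 = 11
Orton - Quorn - Kelso - Pirton - Selby: 6+1+6+1 = 14
The minimum is 11 min via Orton - Dunly - Pirton - Selby.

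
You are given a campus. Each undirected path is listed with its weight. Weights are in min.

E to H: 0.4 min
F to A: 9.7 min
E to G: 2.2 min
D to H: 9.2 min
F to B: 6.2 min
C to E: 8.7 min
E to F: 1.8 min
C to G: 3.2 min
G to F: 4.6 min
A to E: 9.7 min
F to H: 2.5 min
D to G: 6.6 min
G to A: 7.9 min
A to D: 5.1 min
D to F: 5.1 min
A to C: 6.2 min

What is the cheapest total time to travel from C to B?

13.4 min

Settle nodes by increasing distance from C:
C: 0
G: 3.2  (via C)
E: 5.4  (via G)
H: 5.8  (via E)
A: 6.2  (via C)
F: 7.2  (via E)
D: 9.8  (via G)
B: 13.4  (via F)
Shortest route: C → G → E → F → B = 13.4 min.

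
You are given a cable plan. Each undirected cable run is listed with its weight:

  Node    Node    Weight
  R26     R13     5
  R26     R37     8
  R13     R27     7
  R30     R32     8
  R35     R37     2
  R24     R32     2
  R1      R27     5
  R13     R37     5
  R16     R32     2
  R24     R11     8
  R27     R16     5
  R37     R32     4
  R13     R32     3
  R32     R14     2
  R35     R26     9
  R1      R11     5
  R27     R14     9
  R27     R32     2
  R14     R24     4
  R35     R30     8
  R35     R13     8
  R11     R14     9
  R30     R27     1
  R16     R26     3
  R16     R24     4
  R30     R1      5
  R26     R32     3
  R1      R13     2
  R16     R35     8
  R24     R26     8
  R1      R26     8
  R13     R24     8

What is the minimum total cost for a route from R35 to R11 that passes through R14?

Best R35 to R14: R35 → R37 → R32 → R14 costing 8
Shortest R14→R11: R14 → R11 = 9
Total via R14: 8 + 9 = 17.

17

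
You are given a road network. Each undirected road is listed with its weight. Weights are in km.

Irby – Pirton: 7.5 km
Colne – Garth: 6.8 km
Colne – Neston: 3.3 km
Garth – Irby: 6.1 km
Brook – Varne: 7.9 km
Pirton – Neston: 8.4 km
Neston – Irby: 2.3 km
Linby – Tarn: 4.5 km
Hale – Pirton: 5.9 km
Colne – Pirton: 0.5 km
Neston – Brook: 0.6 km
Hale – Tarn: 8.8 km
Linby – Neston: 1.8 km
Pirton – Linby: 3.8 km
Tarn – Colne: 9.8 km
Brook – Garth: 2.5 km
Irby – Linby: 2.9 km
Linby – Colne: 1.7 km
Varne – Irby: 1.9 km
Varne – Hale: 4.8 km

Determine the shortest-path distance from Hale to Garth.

12.1 km

Candidate routes:
Hale–Varne–Irby–Garth: 4.8+1.9+6.1 = 12.8
Hale–Varne–Irby–Neston–Brook–Garth: 4.8+1.9+2.3+0.6+2.5 = 12.1
Hale–Pirton–Colne–Neston–Brook–Garth: 5.9+0.5+3.3+0.6+2.5 = 12.8
Cheapest is Hale–Varne–Irby–Neston–Brook–Garth at 12.1 km.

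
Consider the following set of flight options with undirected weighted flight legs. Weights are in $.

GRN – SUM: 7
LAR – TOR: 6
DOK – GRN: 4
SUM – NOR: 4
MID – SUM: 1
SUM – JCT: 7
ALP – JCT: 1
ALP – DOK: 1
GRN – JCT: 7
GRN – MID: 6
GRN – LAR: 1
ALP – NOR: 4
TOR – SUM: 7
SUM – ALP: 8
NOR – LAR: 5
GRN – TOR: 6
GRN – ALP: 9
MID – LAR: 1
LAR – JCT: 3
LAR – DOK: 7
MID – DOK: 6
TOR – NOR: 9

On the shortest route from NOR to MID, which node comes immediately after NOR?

SUM

Enumerating some paths:
NOR → LAR → MID: 5+1 = 6
NOR → ALP → JCT → LAR → MID: 4+1+3+1 = 9
NOR → SUM → MID: 4+1 = 5
Cheapest is NOR → SUM → MID at $5.
So from NOR the first move is to SUM.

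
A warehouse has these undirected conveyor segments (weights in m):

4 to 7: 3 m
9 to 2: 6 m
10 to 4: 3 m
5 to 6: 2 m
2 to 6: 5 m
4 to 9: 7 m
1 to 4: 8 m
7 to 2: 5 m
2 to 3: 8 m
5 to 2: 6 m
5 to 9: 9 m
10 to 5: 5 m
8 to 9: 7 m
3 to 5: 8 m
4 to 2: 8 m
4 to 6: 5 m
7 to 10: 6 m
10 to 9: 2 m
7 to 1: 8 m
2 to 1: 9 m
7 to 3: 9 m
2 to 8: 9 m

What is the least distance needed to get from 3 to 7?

Settle nodes by increasing distance from 3:
3: 0
2: 8  (via 3)
5: 8  (via 3)
7: 9  (via 3)
Shortest route: 3 → 7 = 9 m.

9 m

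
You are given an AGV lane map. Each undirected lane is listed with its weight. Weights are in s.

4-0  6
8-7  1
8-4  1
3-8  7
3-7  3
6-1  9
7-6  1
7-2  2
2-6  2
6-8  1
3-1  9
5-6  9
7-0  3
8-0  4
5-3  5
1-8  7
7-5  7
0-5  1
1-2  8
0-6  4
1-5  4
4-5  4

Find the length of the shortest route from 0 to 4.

5 s

Candidate routes:
0 - 5 - 4: 1+4 = 5
0 - 4: 6 = 6
0 - 6 - 8 - 4: 4+1+1 = 6
0 - 7 - 6 - 8 - 4: 3+1+1+1 = 6
The minimum is 5 s via 0 - 5 - 4.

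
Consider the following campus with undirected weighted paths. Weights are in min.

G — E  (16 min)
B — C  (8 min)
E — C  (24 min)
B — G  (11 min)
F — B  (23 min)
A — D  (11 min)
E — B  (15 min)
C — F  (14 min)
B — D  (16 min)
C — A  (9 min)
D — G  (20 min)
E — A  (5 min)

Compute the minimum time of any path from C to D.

20 min

Compare a few routes:
C - B - D: 8+16 = 24
C - B - G - D: 8+11+20 = 39
C - A - D: 9+11 = 20
C - B - E - A - D: 8+15+5+11 = 39
Cheapest is C - A - D at 20 min.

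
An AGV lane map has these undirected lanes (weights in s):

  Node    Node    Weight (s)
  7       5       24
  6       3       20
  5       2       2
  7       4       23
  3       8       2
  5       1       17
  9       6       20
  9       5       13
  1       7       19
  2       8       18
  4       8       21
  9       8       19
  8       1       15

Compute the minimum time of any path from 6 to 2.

Enumerating some paths:
6–3–8–2: 20+2+18 = 40
6–3–8–1–5–2: 20+2+15+17+2 = 56
6–9–5–2: 20+13+2 = 35
6–3–8–9–5–2: 20+2+19+13+2 = 56
Cheapest is 6–9–5–2 at 35 s.

35 s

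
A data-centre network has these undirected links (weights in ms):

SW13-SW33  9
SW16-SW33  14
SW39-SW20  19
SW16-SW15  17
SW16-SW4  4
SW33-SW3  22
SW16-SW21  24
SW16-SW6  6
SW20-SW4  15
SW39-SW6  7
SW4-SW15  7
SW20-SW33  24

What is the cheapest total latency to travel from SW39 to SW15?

24 ms

Settle nodes by increasing distance from SW39:
SW39: 0
SW6: 7  (via SW39)
SW16: 13  (via SW6)
SW4: 17  (via SW16)
SW20: 19  (via SW39)
SW15: 24  (via SW4)
Shortest route: SW39–SW6–SW16–SW4–SW15 = 24 ms.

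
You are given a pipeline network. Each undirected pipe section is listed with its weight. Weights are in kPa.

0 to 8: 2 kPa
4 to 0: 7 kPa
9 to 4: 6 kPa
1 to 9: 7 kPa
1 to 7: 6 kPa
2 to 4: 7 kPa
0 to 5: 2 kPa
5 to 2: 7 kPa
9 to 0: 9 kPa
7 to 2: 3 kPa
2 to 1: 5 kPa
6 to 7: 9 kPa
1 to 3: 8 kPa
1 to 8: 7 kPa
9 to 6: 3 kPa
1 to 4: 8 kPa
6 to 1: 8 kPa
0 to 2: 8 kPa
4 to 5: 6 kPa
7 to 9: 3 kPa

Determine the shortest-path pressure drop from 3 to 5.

19 kPa

Enumerating some paths:
3 → 1 → 2 → 5: 8+5+7 = 20
3 → 1 → 8 → 0 → 5: 8+7+2+2 = 19
The minimum is 19 kPa via 3 → 1 → 8 → 0 → 5.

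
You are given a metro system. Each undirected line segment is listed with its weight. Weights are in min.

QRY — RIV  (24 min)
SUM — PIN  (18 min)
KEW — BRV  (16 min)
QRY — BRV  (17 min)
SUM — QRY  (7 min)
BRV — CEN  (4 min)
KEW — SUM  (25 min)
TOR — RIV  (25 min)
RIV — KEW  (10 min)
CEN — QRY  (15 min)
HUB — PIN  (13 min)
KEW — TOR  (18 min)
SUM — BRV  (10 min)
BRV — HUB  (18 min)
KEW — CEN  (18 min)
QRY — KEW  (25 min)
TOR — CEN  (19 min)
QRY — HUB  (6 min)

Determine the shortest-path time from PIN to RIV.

43 min

Running Dijkstra from PIN:
PIN: 0
HUB: 13  (via PIN)
SUM: 18  (via PIN)
QRY: 19  (via HUB)
BRV: 28  (via SUM)
CEN: 32  (via BRV)
KEW: 43  (via SUM)
RIV: 43  (via QRY)
Shortest route: PIN–HUB–QRY–RIV = 43 min.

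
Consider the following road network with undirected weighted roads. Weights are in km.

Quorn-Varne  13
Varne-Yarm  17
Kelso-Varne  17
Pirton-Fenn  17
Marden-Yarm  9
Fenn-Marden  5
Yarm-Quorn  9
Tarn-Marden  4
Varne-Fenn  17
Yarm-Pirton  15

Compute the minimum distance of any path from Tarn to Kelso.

Candidate routes:
Tarn–Marden–Yarm–Varne–Kelso: 4+9+17+17 = 47
Tarn–Marden–Fenn–Varne–Kelso: 4+5+17+17 = 43
Tarn–Marden–Yarm–Quorn–Varne–Kelso: 4+9+9+13+17 = 52
Tarn–Marden–Fenn–Pirton–Yarm–Varne–Kelso: 4+5+17+15+17+17 = 75
Cheapest is Tarn–Marden–Fenn–Varne–Kelso at 43 km.

43 km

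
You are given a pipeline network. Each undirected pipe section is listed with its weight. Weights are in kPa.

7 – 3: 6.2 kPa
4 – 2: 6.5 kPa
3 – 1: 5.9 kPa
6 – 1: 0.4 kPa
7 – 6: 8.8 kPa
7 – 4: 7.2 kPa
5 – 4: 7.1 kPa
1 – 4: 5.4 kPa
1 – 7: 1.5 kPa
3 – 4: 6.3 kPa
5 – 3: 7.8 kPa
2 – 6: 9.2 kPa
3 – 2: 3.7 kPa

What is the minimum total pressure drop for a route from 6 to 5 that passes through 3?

14.1 kPa

Best 6 to 3: 6–1–3 costing 6.3
Shortest 3→5: 3–5 = 7.8
Total via 3: 6.3 + 7.8 = 14.1 kPa.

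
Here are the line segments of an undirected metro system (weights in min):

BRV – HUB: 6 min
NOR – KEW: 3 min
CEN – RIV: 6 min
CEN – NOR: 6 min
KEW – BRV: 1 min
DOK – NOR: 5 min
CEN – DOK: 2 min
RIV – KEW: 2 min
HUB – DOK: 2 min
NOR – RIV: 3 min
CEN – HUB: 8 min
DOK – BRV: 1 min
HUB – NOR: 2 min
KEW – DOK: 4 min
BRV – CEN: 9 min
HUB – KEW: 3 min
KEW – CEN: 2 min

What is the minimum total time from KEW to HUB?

Candidate routes:
KEW → NOR → HUB: 3+2 = 5
KEW → DOK → HUB: 4+2 = 6
KEW → HUB: 3 = 3
KEW → BRV → DOK → HUB: 1+1+2 = 4
Cheapest is KEW → HUB at 3 min.

3 min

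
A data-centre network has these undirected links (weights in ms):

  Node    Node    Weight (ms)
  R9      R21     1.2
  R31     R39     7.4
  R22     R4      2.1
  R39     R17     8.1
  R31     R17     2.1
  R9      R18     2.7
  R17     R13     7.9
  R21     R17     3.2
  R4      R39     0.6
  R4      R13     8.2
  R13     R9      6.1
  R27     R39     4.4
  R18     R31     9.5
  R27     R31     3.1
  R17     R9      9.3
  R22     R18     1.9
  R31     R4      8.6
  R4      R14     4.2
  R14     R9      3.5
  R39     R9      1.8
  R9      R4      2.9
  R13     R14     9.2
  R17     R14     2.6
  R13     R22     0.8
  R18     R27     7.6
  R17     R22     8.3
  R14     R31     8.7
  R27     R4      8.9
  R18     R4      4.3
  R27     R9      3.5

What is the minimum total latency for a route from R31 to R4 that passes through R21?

Shortest R31→R21: R31 → R17 → R21 = 5.3
Best R21 to R4: R21 → R9 → R39 → R4 costing 3.6
Total via R21: 5.3 + 3.6 = 8.9 ms.

8.9 ms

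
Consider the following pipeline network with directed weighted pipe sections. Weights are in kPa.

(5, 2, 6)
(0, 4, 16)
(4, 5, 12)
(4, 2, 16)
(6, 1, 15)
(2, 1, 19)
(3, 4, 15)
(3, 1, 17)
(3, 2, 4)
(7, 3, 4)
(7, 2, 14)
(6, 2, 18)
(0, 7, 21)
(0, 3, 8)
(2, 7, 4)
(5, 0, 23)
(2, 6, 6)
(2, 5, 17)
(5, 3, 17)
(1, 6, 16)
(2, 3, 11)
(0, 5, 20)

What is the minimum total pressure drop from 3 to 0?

Candidate routes:
3–4–2–5–0: 15+16+17+23 = 71
3–4–5–0: 15+12+23 = 50
3–2–5–0: 4+17+23 = 44
The minimum is 44 kPa via 3–2–5–0.

44 kPa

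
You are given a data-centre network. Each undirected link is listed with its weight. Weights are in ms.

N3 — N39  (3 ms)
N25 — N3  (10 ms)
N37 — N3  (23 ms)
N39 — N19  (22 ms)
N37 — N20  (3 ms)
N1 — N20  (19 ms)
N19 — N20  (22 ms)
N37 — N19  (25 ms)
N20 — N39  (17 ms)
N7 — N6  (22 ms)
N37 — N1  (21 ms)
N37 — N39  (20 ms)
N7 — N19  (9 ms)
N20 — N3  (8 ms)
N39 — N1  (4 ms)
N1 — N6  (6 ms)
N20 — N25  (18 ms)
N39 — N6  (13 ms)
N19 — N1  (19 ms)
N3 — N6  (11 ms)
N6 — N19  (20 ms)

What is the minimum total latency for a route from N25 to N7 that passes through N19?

44 ms

Shortest N25→N19: N25 → N3 → N39 → N19 = 35
Shortest N19→N7: N19 → N7 = 9
Total via N19: 35 + 9 = 44 ms.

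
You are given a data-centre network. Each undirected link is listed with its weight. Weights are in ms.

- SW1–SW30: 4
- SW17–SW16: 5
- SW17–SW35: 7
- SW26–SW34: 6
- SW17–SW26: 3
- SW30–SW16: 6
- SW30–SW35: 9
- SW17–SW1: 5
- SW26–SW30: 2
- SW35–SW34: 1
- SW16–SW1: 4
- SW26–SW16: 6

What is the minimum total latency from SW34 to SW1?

12 ms

Compare a few routes:
SW34 → SW26 → SW30 → SW1: 6+2+4 = 12
SW34 → SW35 → SW30 → SW1: 1+9+4 = 14
SW34 → SW35 → SW17 → SW1: 1+7+5 = 13
SW34 → SW26 → SW17 → SW1: 6+3+5 = 14
The minimum is 12 ms via SW34 → SW26 → SW30 → SW1.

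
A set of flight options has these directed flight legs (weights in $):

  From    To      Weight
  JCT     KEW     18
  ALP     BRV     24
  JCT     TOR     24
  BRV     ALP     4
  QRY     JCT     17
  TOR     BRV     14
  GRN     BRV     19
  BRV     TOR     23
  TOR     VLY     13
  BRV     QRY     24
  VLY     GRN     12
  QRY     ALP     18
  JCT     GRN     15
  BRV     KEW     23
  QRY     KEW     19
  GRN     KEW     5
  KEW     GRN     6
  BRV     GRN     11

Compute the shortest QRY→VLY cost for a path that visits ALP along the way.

Best QRY to ALP: QRY → ALP costing 18
Best ALP to VLY: ALP → BRV → TOR → VLY costing 60
Total via ALP: 18 + 60 = $78.

$78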